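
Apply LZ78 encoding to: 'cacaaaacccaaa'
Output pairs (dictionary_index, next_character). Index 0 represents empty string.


LZ78 encoding steps:
Dictionary: {0: ''}
Step 1: w='' (idx 0), next='c' -> output (0, 'c'), add 'c' as idx 1
Step 2: w='' (idx 0), next='a' -> output (0, 'a'), add 'a' as idx 2
Step 3: w='c' (idx 1), next='a' -> output (1, 'a'), add 'ca' as idx 3
Step 4: w='a' (idx 2), next='a' -> output (2, 'a'), add 'aa' as idx 4
Step 5: w='a' (idx 2), next='c' -> output (2, 'c'), add 'ac' as idx 5
Step 6: w='c' (idx 1), next='c' -> output (1, 'c'), add 'cc' as idx 6
Step 7: w='aa' (idx 4), next='a' -> output (4, 'a'), add 'aaa' as idx 7


Encoded: [(0, 'c'), (0, 'a'), (1, 'a'), (2, 'a'), (2, 'c'), (1, 'c'), (4, 'a')]


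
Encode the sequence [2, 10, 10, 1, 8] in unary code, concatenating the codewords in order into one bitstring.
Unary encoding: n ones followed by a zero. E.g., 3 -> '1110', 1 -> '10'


Encode each number as n ones followed by a terminating 0:
  2 -> 110 (3 bits)
  10 -> 11111111110 (11 bits)
  10 -> 11111111110 (11 bits)
  1 -> 10 (2 bits)
  8 -> 111111110 (9 bits)
Total length = 3 + 11 + 11 + 2 + 9 = 36 bits.

Unary([2, 10, 10, 1, 8]) = 110111111111101111111111010111111110 (36 bits)


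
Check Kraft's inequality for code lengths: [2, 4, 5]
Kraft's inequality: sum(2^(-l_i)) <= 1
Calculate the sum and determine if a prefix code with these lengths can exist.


Sum = 2^(-2) + 2^(-4) + 2^(-5)
    = 0.25 + 0.0625 + 0.03125
    = 11/32 = 0.34375
Since 0.34375 <= 1, Kraft's inequality IS satisfied.
A prefix code with these lengths CAN exist.

Kraft sum = 0.34375. Satisfied.


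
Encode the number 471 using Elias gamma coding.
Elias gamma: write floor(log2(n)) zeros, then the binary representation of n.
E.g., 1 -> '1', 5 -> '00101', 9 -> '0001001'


num_bits = floor(log2(471)) + 1 = 9
leading_zeros = num_bits - 1 = 8
binary(471) = 111010111

Elias gamma(471) = '00000000' + '111010111' = 00000000111010111 (17 bits)


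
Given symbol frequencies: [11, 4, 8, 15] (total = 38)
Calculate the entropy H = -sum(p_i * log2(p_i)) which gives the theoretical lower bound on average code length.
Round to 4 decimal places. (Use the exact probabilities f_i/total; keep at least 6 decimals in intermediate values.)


Per-symbol terms -p_i * log2(p_i) with p_i = f_i/38:
  p = 11/38 = 0.289474: log2(p) = -1.788496, -p*log2(p) = 0.517722
  p = 4/38 = 0.105263: log2(p) = -3.247928, -p*log2(p) = 0.341887
  p = 8/38 = 0.210526: log2(p) = -2.247928, -p*log2(p) = 0.473248
  p = 15/38 = 0.394737: log2(p) = -1.341037, -p*log2(p) = 0.529357
H = 0.517722 + 0.341887 + 0.473248 + 0.529357 = 1.862214

H = 1.8622 bits/symbol


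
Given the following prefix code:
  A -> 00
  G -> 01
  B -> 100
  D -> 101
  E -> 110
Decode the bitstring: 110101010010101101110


Decoding step by step:
Bits 110 -> E
Bits 101 -> D
Bits 01 -> G
Bits 00 -> A
Bits 101 -> D
Bits 01 -> G
Bits 101 -> D
Bits 110 -> E


Decoded message: EDGADGDE


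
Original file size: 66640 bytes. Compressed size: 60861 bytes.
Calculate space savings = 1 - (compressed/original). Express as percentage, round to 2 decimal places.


ratio = compressed/original = 60861/66640 = 0.91328
savings = 1 - ratio = 1 - 0.91328 = 0.08672
as a percentage: 0.08672 * 100 = 8.67%

Space savings = 1 - 60861/66640 = 8.67%


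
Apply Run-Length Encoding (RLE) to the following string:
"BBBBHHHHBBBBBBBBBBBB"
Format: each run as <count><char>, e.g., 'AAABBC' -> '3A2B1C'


Scanning runs left to right:
  i=0: run of 'B' x 4 -> '4B'
  i=4: run of 'H' x 4 -> '4H'
  i=8: run of 'B' x 12 -> '12B'

RLE = 4B4H12B


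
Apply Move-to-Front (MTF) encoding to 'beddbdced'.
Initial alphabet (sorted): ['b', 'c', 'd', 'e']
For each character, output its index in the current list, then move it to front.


MTF encoding:
'b': index 0 in ['b', 'c', 'd', 'e'] -> ['b', 'c', 'd', 'e']
'e': index 3 in ['b', 'c', 'd', 'e'] -> ['e', 'b', 'c', 'd']
'd': index 3 in ['e', 'b', 'c', 'd'] -> ['d', 'e', 'b', 'c']
'd': index 0 in ['d', 'e', 'b', 'c'] -> ['d', 'e', 'b', 'c']
'b': index 2 in ['d', 'e', 'b', 'c'] -> ['b', 'd', 'e', 'c']
'd': index 1 in ['b', 'd', 'e', 'c'] -> ['d', 'b', 'e', 'c']
'c': index 3 in ['d', 'b', 'e', 'c'] -> ['c', 'd', 'b', 'e']
'e': index 3 in ['c', 'd', 'b', 'e'] -> ['e', 'c', 'd', 'b']
'd': index 2 in ['e', 'c', 'd', 'b'] -> ['d', 'e', 'c', 'b']


Output: [0, 3, 3, 0, 2, 1, 3, 3, 2]


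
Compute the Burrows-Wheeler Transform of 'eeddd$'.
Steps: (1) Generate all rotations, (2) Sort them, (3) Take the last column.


Rotations (sorted):
  0: $eeddd -> last char: d
  1: d$eedd -> last char: d
  2: dd$eed -> last char: d
  3: ddd$ee -> last char: e
  4: eddd$e -> last char: e
  5: eeddd$ -> last char: $


BWT = dddee$


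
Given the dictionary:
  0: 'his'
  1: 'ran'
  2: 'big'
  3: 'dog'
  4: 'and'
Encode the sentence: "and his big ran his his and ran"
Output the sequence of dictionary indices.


Look up each word in the dictionary:
  'and' -> 4
  'his' -> 0
  'big' -> 2
  'ran' -> 1
  'his' -> 0
  'his' -> 0
  'and' -> 4
  'ran' -> 1

Encoded: [4, 0, 2, 1, 0, 0, 4, 1]


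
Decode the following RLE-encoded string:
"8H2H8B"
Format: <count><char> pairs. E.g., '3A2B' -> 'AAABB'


Expanding each <count><char> pair:
  8H -> 'HHHHHHHH'
  2H -> 'HH'
  8B -> 'BBBBBBBB'

Decoded = HHHHHHHHHHBBBBBBBB


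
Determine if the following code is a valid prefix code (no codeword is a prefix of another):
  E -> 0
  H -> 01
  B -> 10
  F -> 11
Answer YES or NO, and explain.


Checking each pair (does one codeword prefix another?):
  E='0' vs H='01': prefix -- VIOLATION

NO -- this is NOT a valid prefix code. E (0) is a prefix of H (01).


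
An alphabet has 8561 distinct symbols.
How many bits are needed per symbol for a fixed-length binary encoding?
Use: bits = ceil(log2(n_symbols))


log2(8561) = 13.0636
Bracket: 2^13 = 8192 < 8561 <= 2^14 = 16384
So ceil(log2(8561)) = 14

bits = ceil(log2(8561)) = ceil(13.0636) = 14 bits


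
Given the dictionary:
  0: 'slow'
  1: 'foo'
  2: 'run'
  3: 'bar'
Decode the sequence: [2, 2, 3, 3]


Look up each index in the dictionary:
  2 -> 'run'
  2 -> 'run'
  3 -> 'bar'
  3 -> 'bar'

Decoded: "run run bar bar"


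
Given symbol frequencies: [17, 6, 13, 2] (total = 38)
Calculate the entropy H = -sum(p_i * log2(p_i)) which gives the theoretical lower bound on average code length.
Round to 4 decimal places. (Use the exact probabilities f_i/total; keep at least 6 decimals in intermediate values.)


Per-symbol terms -p_i * log2(p_i) with p_i = f_i/38:
  p = 17/38 = 0.447368: log2(p) = -1.160465, -p*log2(p) = 0.519155
  p = 6/38 = 0.157895: log2(p) = -2.662965, -p*log2(p) = 0.420468
  p = 13/38 = 0.342105: log2(p) = -1.547488, -p*log2(p) = 0.529404
  p = 2/38 = 0.052632: log2(p) = -4.247928, -p*log2(p) = 0.223575
H = 0.519155 + 0.420468 + 0.529404 + 0.223575 = 1.692602

H = 1.6926 bits/symbol


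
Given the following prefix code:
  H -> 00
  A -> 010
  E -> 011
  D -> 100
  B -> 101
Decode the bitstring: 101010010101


Decoding step by step:
Bits 101 -> B
Bits 010 -> A
Bits 010 -> A
Bits 101 -> B


Decoded message: BAAB


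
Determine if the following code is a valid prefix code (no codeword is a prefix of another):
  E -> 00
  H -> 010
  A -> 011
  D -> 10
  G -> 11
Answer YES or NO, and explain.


Checking each pair (does one codeword prefix another?):
  E='00' vs H='010': no prefix
  E='00' vs A='011': no prefix
  E='00' vs D='10': no prefix
  E='00' vs G='11': no prefix
  H='010' vs E='00': no prefix
  H='010' vs A='011': no prefix
  H='010' vs D='10': no prefix
  H='010' vs G='11': no prefix
  A='011' vs E='00': no prefix
  A='011' vs H='010': no prefix
  A='011' vs D='10': no prefix
  A='011' vs G='11': no prefix
  D='10' vs E='00': no prefix
  D='10' vs H='010': no prefix
  D='10' vs A='011': no prefix
  D='10' vs G='11': no prefix
  G='11' vs E='00': no prefix
  G='11' vs H='010': no prefix
  G='11' vs A='011': no prefix
  G='11' vs D='10': no prefix
No violation found over all pairs.

YES -- this is a valid prefix code. No codeword is a prefix of any other codeword.


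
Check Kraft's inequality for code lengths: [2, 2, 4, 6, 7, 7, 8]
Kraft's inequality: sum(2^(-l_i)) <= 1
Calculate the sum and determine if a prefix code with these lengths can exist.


Sum = 2^(-2) + 2^(-2) + 2^(-4) + 2^(-6) + 2^(-7) + 2^(-7) + 2^(-8)
    = 0.25 + 0.25 + 0.0625 + 0.015625 + 0.0078125 + 0.0078125 + 0.00390625
    = 153/256 = 0.59765625
Since 0.59765625 <= 1, Kraft's inequality IS satisfied.
A prefix code with these lengths CAN exist.

Kraft sum = 0.59765625. Satisfied.


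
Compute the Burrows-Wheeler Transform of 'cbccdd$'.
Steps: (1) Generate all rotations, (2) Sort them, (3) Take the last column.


Rotations (sorted):
  0: $cbccdd -> last char: d
  1: bccdd$c -> last char: c
  2: cbccdd$ -> last char: $
  3: ccdd$cb -> last char: b
  4: cdd$cbc -> last char: c
  5: d$cbccd -> last char: d
  6: dd$cbcc -> last char: c


BWT = dc$bcdc


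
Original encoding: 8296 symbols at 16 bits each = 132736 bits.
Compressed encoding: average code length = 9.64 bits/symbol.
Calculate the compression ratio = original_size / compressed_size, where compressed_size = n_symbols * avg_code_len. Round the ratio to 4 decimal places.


original_size = n_symbols * orig_bits = 8296 * 16 = 132736 bits
compressed_size = n_symbols * avg_code_len = 8296 * 9.64 = 79973.44 bits
ratio = original_size / compressed_size = 132736 / 79973.44 = 1.6598

Compression ratio = 1.6598


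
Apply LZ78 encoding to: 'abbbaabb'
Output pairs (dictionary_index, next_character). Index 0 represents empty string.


LZ78 encoding steps:
Dictionary: {0: ''}
Step 1: w='' (idx 0), next='a' -> output (0, 'a'), add 'a' as idx 1
Step 2: w='' (idx 0), next='b' -> output (0, 'b'), add 'b' as idx 2
Step 3: w='b' (idx 2), next='b' -> output (2, 'b'), add 'bb' as idx 3
Step 4: w='a' (idx 1), next='a' -> output (1, 'a'), add 'aa' as idx 4
Step 5: w='bb' (idx 3), end of input -> output (3, '')


Encoded: [(0, 'a'), (0, 'b'), (2, 'b'), (1, 'a'), (3, '')]


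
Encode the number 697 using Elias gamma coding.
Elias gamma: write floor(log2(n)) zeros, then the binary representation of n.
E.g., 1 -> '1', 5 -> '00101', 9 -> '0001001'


num_bits = floor(log2(697)) + 1 = 10
leading_zeros = num_bits - 1 = 9
binary(697) = 1010111001

Elias gamma(697) = '000000000' + '1010111001' = 0000000001010111001 (19 bits)


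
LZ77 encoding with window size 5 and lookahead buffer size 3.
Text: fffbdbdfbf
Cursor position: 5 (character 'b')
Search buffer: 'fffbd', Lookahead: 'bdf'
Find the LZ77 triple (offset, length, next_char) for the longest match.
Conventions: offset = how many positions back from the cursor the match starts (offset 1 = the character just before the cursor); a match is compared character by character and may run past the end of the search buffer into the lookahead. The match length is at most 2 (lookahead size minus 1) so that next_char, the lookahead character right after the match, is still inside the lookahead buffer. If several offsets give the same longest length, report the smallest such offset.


Try each offset into the search buffer:
  offset=1 (pos 4, char 'd'): match length 0
  offset=2 (pos 3, char 'b'): match length 2
  offset=3 (pos 2, char 'f'): match length 0
  offset=4 (pos 1, char 'f'): match length 0
  offset=5 (pos 0, char 'f'): match length 0
Longest match has length 2 at offset 2.
next_char = character at position 5 + 2 = 7 -> 'f'

Best match: offset=2, length=2 (matching 'bd' starting at position 3)
LZ77 triple: (2, 2, 'f')


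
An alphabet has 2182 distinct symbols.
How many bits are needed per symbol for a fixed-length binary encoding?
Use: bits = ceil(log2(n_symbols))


log2(2182) = 11.0914
Bracket: 2^11 = 2048 < 2182 <= 2^12 = 4096
So ceil(log2(2182)) = 12

bits = ceil(log2(2182)) = ceil(11.0914) = 12 bits


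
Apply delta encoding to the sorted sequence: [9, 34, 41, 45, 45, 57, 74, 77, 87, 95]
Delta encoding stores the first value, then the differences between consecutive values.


First value: 9
Deltas:
  34 - 9 = 25
  41 - 34 = 7
  45 - 41 = 4
  45 - 45 = 0
  57 - 45 = 12
  74 - 57 = 17
  77 - 74 = 3
  87 - 77 = 10
  95 - 87 = 8


Delta encoded: [9, 25, 7, 4, 0, 12, 17, 3, 10, 8]


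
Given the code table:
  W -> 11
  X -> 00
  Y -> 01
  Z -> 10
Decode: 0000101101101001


Decoding:
00 -> X
00 -> X
10 -> Z
11 -> W
01 -> Y
10 -> Z
10 -> Z
01 -> Y


Result: XXZWYZZY


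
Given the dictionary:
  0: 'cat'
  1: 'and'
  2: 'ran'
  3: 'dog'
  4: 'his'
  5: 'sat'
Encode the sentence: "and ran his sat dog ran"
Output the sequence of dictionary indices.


Look up each word in the dictionary:
  'and' -> 1
  'ran' -> 2
  'his' -> 4
  'sat' -> 5
  'dog' -> 3
  'ran' -> 2

Encoded: [1, 2, 4, 5, 3, 2]


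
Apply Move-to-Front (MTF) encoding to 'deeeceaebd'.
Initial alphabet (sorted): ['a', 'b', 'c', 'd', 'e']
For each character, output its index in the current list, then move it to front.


MTF encoding:
'd': index 3 in ['a', 'b', 'c', 'd', 'e'] -> ['d', 'a', 'b', 'c', 'e']
'e': index 4 in ['d', 'a', 'b', 'c', 'e'] -> ['e', 'd', 'a', 'b', 'c']
'e': index 0 in ['e', 'd', 'a', 'b', 'c'] -> ['e', 'd', 'a', 'b', 'c']
'e': index 0 in ['e', 'd', 'a', 'b', 'c'] -> ['e', 'd', 'a', 'b', 'c']
'c': index 4 in ['e', 'd', 'a', 'b', 'c'] -> ['c', 'e', 'd', 'a', 'b']
'e': index 1 in ['c', 'e', 'd', 'a', 'b'] -> ['e', 'c', 'd', 'a', 'b']
'a': index 3 in ['e', 'c', 'd', 'a', 'b'] -> ['a', 'e', 'c', 'd', 'b']
'e': index 1 in ['a', 'e', 'c', 'd', 'b'] -> ['e', 'a', 'c', 'd', 'b']
'b': index 4 in ['e', 'a', 'c', 'd', 'b'] -> ['b', 'e', 'a', 'c', 'd']
'd': index 4 in ['b', 'e', 'a', 'c', 'd'] -> ['d', 'b', 'e', 'a', 'c']


Output: [3, 4, 0, 0, 4, 1, 3, 1, 4, 4]


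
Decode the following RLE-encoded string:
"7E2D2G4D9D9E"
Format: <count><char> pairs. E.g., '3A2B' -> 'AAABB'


Expanding each <count><char> pair:
  7E -> 'EEEEEEE'
  2D -> 'DD'
  2G -> 'GG'
  4D -> 'DDDD'
  9D -> 'DDDDDDDDD'
  9E -> 'EEEEEEEEE'

Decoded = EEEEEEEDDGGDDDDDDDDDDDDDEEEEEEEEE


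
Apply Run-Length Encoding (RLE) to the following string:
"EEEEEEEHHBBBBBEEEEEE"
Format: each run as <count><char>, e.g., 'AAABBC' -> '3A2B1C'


Scanning runs left to right:
  i=0: run of 'E' x 7 -> '7E'
  i=7: run of 'H' x 2 -> '2H'
  i=9: run of 'B' x 5 -> '5B'
  i=14: run of 'E' x 6 -> '6E'

RLE = 7E2H5B6E


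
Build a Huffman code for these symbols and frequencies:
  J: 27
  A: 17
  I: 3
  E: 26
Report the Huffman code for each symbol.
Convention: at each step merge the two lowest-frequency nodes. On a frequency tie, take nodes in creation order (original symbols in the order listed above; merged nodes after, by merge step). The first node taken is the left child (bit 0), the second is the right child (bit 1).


Huffman tree construction:
Step 1: Merge I(3) + A(17) = 20
Step 2: Merge (I+A)(20) + E(26) = 46
Step 3: Merge J(27) + ((I+A)+E)(46) = 73
Read each symbol's code off the tree from the root (left child = 0, right child = 1).

Codes:
  J: 0 (length 1)
  A: 101 (length 3)
  I: 100 (length 3)
  E: 11 (length 2)
Average code length: 139/73 = 1.9041 bits/symbol


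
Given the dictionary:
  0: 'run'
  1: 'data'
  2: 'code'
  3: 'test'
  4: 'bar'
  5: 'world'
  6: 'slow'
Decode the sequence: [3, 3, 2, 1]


Look up each index in the dictionary:
  3 -> 'test'
  3 -> 'test'
  2 -> 'code'
  1 -> 'data'

Decoded: "test test code data"


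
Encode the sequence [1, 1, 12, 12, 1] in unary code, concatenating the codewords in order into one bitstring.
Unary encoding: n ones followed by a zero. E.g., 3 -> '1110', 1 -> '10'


Encode each number as n ones followed by a terminating 0:
  1 -> 10 (2 bits)
  1 -> 10 (2 bits)
  12 -> 1111111111110 (13 bits)
  12 -> 1111111111110 (13 bits)
  1 -> 10 (2 bits)
Total length = 2 + 2 + 13 + 13 + 2 = 32 bits.

Unary([1, 1, 12, 12, 1]) = 10101111111111110111111111111010 (32 bits)


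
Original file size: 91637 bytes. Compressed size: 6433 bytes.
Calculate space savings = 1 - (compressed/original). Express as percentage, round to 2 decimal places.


ratio = compressed/original = 6433/91637 = 0.070201
savings = 1 - ratio = 1 - 0.070201 = 0.929799
as a percentage: 0.929799 * 100 = 92.98%

Space savings = 1 - 6433/91637 = 92.98%


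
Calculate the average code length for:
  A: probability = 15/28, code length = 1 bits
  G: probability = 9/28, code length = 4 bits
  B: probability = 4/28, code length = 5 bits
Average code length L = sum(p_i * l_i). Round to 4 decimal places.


Weighted contributions p_i * l_i:
  A: (15/28) * 1 = 15/28
  G: (9/28) * 4 = 36/28
  B: (4/28) * 5 = 20/28
Sum = (15 + 36 + 20)/28 = 71/28

L = 71/28 = 2.5357 bits/symbol


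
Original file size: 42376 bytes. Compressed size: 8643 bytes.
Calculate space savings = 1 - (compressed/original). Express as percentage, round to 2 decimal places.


ratio = compressed/original = 8643/42376 = 0.20396
savings = 1 - ratio = 1 - 0.20396 = 0.79604
as a percentage: 0.79604 * 100 = 79.6%

Space savings = 1 - 8643/42376 = 79.6%


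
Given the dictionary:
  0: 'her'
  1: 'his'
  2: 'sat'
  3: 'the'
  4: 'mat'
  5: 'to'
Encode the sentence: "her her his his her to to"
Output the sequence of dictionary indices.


Look up each word in the dictionary:
  'her' -> 0
  'her' -> 0
  'his' -> 1
  'his' -> 1
  'her' -> 0
  'to' -> 5
  'to' -> 5

Encoded: [0, 0, 1, 1, 0, 5, 5]


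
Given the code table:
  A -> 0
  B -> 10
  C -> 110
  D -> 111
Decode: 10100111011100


Decoding:
10 -> B
10 -> B
0 -> A
111 -> D
0 -> A
111 -> D
0 -> A
0 -> A


Result: BBADADAA


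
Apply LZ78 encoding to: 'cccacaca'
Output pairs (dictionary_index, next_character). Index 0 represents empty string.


LZ78 encoding steps:
Dictionary: {0: ''}
Step 1: w='' (idx 0), next='c' -> output (0, 'c'), add 'c' as idx 1
Step 2: w='c' (idx 1), next='c' -> output (1, 'c'), add 'cc' as idx 2
Step 3: w='' (idx 0), next='a' -> output (0, 'a'), add 'a' as idx 3
Step 4: w='c' (idx 1), next='a' -> output (1, 'a'), add 'ca' as idx 4
Step 5: w='ca' (idx 4), end of input -> output (4, '')


Encoded: [(0, 'c'), (1, 'c'), (0, 'a'), (1, 'a'), (4, '')]


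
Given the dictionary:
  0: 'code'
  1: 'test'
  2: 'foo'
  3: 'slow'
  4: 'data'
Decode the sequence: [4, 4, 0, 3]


Look up each index in the dictionary:
  4 -> 'data'
  4 -> 'data'
  0 -> 'code'
  3 -> 'slow'

Decoded: "data data code slow"


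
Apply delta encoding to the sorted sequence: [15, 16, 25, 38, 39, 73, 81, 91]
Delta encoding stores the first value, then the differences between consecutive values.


First value: 15
Deltas:
  16 - 15 = 1
  25 - 16 = 9
  38 - 25 = 13
  39 - 38 = 1
  73 - 39 = 34
  81 - 73 = 8
  91 - 81 = 10


Delta encoded: [15, 1, 9, 13, 1, 34, 8, 10]


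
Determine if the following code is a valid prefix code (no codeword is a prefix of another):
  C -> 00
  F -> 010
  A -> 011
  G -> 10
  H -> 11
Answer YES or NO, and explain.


Checking each pair (does one codeword prefix another?):
  C='00' vs F='010': no prefix
  C='00' vs A='011': no prefix
  C='00' vs G='10': no prefix
  C='00' vs H='11': no prefix
  F='010' vs C='00': no prefix
  F='010' vs A='011': no prefix
  F='010' vs G='10': no prefix
  F='010' vs H='11': no prefix
  A='011' vs C='00': no prefix
  A='011' vs F='010': no prefix
  A='011' vs G='10': no prefix
  A='011' vs H='11': no prefix
  G='10' vs C='00': no prefix
  G='10' vs F='010': no prefix
  G='10' vs A='011': no prefix
  G='10' vs H='11': no prefix
  H='11' vs C='00': no prefix
  H='11' vs F='010': no prefix
  H='11' vs A='011': no prefix
  H='11' vs G='10': no prefix
No violation found over all pairs.

YES -- this is a valid prefix code. No codeword is a prefix of any other codeword.


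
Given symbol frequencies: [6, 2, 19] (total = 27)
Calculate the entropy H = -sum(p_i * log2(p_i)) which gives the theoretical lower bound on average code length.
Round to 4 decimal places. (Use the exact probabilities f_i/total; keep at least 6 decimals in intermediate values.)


Per-symbol terms -p_i * log2(p_i) with p_i = f_i/27:
  p = 6/27 = 0.222222: log2(p) = -2.169925, -p*log2(p) = 0.482206
  p = 2/27 = 0.074074: log2(p) = -3.754888, -p*log2(p) = 0.278140
  p = 19/27 = 0.703704: log2(p) = -0.506960, -p*log2(p) = 0.356750
H = 0.482206 + 0.278140 + 0.356750 = 1.117096

H = 1.1171 bits/symbol


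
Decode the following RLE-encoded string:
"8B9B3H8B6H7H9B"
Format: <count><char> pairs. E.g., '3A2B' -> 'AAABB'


Expanding each <count><char> pair:
  8B -> 'BBBBBBBB'
  9B -> 'BBBBBBBBB'
  3H -> 'HHH'
  8B -> 'BBBBBBBB'
  6H -> 'HHHHHH'
  7H -> 'HHHHHHH'
  9B -> 'BBBBBBBBB'

Decoded = BBBBBBBBBBBBBBBBBHHHBBBBBBBBHHHHHHHHHHHHHBBBBBBBBB


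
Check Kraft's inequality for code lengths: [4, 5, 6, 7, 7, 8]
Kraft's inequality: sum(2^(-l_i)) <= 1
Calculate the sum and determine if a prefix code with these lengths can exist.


Sum = 2^(-4) + 2^(-5) + 2^(-6) + 2^(-7) + 2^(-7) + 2^(-8)
    = 0.0625 + 0.03125 + 0.015625 + 0.0078125 + 0.0078125 + 0.00390625
    = 33/256 = 0.12890625
Since 0.12890625 <= 1, Kraft's inequality IS satisfied.
A prefix code with these lengths CAN exist.

Kraft sum = 0.12890625. Satisfied.


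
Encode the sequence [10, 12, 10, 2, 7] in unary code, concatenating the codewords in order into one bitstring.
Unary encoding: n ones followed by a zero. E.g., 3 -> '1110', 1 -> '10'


Encode each number as n ones followed by a terminating 0:
  10 -> 11111111110 (11 bits)
  12 -> 1111111111110 (13 bits)
  10 -> 11111111110 (11 bits)
  2 -> 110 (3 bits)
  7 -> 11111110 (8 bits)
Total length = 11 + 13 + 11 + 3 + 8 = 46 bits.

Unary([10, 12, 10, 2, 7]) = 1111111111011111111111101111111111011011111110 (46 bits)


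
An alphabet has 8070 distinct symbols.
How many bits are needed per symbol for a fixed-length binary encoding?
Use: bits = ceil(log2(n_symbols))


log2(8070) = 12.9784
Bracket: 2^12 = 4096 < 8070 <= 2^13 = 8192
So ceil(log2(8070)) = 13

bits = ceil(log2(8070)) = ceil(12.9784) = 13 bits


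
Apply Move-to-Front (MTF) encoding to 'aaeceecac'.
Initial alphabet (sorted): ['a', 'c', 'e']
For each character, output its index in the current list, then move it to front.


MTF encoding:
'a': index 0 in ['a', 'c', 'e'] -> ['a', 'c', 'e']
'a': index 0 in ['a', 'c', 'e'] -> ['a', 'c', 'e']
'e': index 2 in ['a', 'c', 'e'] -> ['e', 'a', 'c']
'c': index 2 in ['e', 'a', 'c'] -> ['c', 'e', 'a']
'e': index 1 in ['c', 'e', 'a'] -> ['e', 'c', 'a']
'e': index 0 in ['e', 'c', 'a'] -> ['e', 'c', 'a']
'c': index 1 in ['e', 'c', 'a'] -> ['c', 'e', 'a']
'a': index 2 in ['c', 'e', 'a'] -> ['a', 'c', 'e']
'c': index 1 in ['a', 'c', 'e'] -> ['c', 'a', 'e']


Output: [0, 0, 2, 2, 1, 0, 1, 2, 1]


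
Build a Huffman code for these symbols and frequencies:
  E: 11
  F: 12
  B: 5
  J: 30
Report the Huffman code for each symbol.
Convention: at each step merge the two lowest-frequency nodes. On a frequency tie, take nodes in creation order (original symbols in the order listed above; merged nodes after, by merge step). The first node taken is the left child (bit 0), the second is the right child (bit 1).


Huffman tree construction:
Step 1: Merge B(5) + E(11) = 16
Step 2: Merge F(12) + (B+E)(16) = 28
Step 3: Merge (F+(B+E))(28) + J(30) = 58
Read each symbol's code off the tree from the root (left child = 0, right child = 1).

Codes:
  E: 011 (length 3)
  F: 00 (length 2)
  B: 010 (length 3)
  J: 1 (length 1)
Average code length: 102/58 = 1.7586 bits/symbol


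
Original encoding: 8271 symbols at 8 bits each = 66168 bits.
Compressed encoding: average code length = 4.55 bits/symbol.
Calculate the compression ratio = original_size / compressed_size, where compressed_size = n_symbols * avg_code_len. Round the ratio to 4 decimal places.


original_size = n_symbols * orig_bits = 8271 * 8 = 66168 bits
compressed_size = n_symbols * avg_code_len = 8271 * 4.55 = 37633.05 bits
ratio = original_size / compressed_size = 66168 / 37633.05 = 1.7582

Compression ratio = 1.7582


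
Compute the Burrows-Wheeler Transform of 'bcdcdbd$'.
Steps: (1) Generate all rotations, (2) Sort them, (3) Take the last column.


Rotations (sorted):
  0: $bcdcdbd -> last char: d
  1: bcdcdbd$ -> last char: $
  2: bd$bcdcd -> last char: d
  3: cdbd$bcd -> last char: d
  4: cdcdbd$b -> last char: b
  5: d$bcdcdb -> last char: b
  6: dbd$bcdc -> last char: c
  7: dcdbd$bc -> last char: c


BWT = d$ddbbcc


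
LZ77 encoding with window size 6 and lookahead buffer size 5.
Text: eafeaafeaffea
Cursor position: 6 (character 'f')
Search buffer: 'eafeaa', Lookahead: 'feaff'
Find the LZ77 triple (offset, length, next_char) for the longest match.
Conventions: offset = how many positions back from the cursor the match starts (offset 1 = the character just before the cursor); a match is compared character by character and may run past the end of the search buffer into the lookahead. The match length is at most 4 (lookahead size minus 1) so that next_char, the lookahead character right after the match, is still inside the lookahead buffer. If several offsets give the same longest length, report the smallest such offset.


Try each offset into the search buffer:
  offset=1 (pos 5, char 'a'): match length 0
  offset=2 (pos 4, char 'a'): match length 0
  offset=3 (pos 3, char 'e'): match length 0
  offset=4 (pos 2, char 'f'): match length 3
  offset=5 (pos 1, char 'a'): match length 0
  offset=6 (pos 0, char 'e'): match length 0
Longest match has length 3 at offset 4.
next_char = character at position 6 + 3 = 9 -> 'f'

Best match: offset=4, length=3 (matching 'fea' starting at position 2)
LZ77 triple: (4, 3, 'f')


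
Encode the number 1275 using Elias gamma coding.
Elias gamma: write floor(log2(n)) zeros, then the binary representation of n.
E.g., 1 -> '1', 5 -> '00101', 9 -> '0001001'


num_bits = floor(log2(1275)) + 1 = 11
leading_zeros = num_bits - 1 = 10
binary(1275) = 10011111011

Elias gamma(1275) = '0000000000' + '10011111011' = 000000000010011111011 (21 bits)


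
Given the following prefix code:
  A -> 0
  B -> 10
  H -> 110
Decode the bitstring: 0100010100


Decoding step by step:
Bits 0 -> A
Bits 10 -> B
Bits 0 -> A
Bits 0 -> A
Bits 10 -> B
Bits 10 -> B
Bits 0 -> A


Decoded message: ABAABBA


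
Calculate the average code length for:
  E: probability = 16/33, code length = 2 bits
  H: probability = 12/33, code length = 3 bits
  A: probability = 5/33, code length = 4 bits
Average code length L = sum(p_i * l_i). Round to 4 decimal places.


Weighted contributions p_i * l_i:
  E: (16/33) * 2 = 32/33
  H: (12/33) * 3 = 36/33
  A: (5/33) * 4 = 20/33
Sum = (32 + 36 + 20)/33 = 88/33

L = 88/33 = 2.6667 bits/symbol


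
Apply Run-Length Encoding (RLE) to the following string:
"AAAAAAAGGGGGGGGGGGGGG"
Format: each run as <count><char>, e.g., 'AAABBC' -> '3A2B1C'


Scanning runs left to right:
  i=0: run of 'A' x 7 -> '7A'
  i=7: run of 'G' x 14 -> '14G'

RLE = 7A14G


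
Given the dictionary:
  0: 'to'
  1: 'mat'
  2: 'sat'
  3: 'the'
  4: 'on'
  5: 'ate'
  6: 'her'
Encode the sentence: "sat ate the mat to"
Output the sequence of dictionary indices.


Look up each word in the dictionary:
  'sat' -> 2
  'ate' -> 5
  'the' -> 3
  'mat' -> 1
  'to' -> 0

Encoded: [2, 5, 3, 1, 0]


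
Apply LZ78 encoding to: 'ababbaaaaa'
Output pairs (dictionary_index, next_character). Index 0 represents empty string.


LZ78 encoding steps:
Dictionary: {0: ''}
Step 1: w='' (idx 0), next='a' -> output (0, 'a'), add 'a' as idx 1
Step 2: w='' (idx 0), next='b' -> output (0, 'b'), add 'b' as idx 2
Step 3: w='a' (idx 1), next='b' -> output (1, 'b'), add 'ab' as idx 3
Step 4: w='b' (idx 2), next='a' -> output (2, 'a'), add 'ba' as idx 4
Step 5: w='a' (idx 1), next='a' -> output (1, 'a'), add 'aa' as idx 5
Step 6: w='aa' (idx 5), end of input -> output (5, '')


Encoded: [(0, 'a'), (0, 'b'), (1, 'b'), (2, 'a'), (1, 'a'), (5, '')]


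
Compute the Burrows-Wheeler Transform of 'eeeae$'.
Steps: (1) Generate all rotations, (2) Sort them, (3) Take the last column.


Rotations (sorted):
  0: $eeeae -> last char: e
  1: ae$eee -> last char: e
  2: e$eeea -> last char: a
  3: eae$ee -> last char: e
  4: eeae$e -> last char: e
  5: eeeae$ -> last char: $


BWT = eeaee$


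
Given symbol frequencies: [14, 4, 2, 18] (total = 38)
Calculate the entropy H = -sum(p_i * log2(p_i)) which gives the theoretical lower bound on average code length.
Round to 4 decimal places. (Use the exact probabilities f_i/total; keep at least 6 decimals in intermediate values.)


Per-symbol terms -p_i * log2(p_i) with p_i = f_i/38:
  p = 14/38 = 0.368421: log2(p) = -1.440573, -p*log2(p) = 0.530737
  p = 4/38 = 0.105263: log2(p) = -3.247928, -p*log2(p) = 0.341887
  p = 2/38 = 0.052632: log2(p) = -4.247928, -p*log2(p) = 0.223575
  p = 18/38 = 0.473684: log2(p) = -1.078003, -p*log2(p) = 0.510633
H = 0.530737 + 0.341887 + 0.223575 + 0.510633 = 1.606832

H = 1.6068 bits/symbol


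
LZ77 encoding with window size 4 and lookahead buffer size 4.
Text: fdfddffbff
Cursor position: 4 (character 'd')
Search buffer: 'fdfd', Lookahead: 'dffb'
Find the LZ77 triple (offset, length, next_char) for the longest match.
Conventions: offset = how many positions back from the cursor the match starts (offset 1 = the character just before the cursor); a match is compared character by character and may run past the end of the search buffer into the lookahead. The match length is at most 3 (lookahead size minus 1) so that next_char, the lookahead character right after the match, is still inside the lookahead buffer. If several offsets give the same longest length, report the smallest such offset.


Try each offset into the search buffer:
  offset=1 (pos 3, char 'd'): match length 1
  offset=2 (pos 2, char 'f'): match length 0
  offset=3 (pos 1, char 'd'): match length 2
  offset=4 (pos 0, char 'f'): match length 0
Longest match has length 2 at offset 3.
next_char = character at position 4 + 2 = 6 -> 'f'

Best match: offset=3, length=2 (matching 'df' starting at position 1)
LZ77 triple: (3, 2, 'f')


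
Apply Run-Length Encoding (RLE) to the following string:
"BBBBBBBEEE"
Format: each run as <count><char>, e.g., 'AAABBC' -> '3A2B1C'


Scanning runs left to right:
  i=0: run of 'B' x 7 -> '7B'
  i=7: run of 'E' x 3 -> '3E'

RLE = 7B3E


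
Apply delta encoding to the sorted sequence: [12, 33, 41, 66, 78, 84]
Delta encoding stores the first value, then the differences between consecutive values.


First value: 12
Deltas:
  33 - 12 = 21
  41 - 33 = 8
  66 - 41 = 25
  78 - 66 = 12
  84 - 78 = 6


Delta encoded: [12, 21, 8, 25, 12, 6]


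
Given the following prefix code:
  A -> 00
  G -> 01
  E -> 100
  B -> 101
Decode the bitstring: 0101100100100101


Decoding step by step:
Bits 01 -> G
Bits 01 -> G
Bits 100 -> E
Bits 100 -> E
Bits 100 -> E
Bits 101 -> B


Decoded message: GGEEEB


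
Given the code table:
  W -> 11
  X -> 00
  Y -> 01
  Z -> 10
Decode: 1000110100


Decoding:
10 -> Z
00 -> X
11 -> W
01 -> Y
00 -> X


Result: ZXWYX


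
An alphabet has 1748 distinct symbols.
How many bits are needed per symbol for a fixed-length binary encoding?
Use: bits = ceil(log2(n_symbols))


log2(1748) = 10.7715
Bracket: 2^10 = 1024 < 1748 <= 2^11 = 2048
So ceil(log2(1748)) = 11

bits = ceil(log2(1748)) = ceil(10.7715) = 11 bits


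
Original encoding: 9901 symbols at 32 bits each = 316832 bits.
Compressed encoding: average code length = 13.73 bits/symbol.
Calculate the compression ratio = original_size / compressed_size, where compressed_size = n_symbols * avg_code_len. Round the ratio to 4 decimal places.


original_size = n_symbols * orig_bits = 9901 * 32 = 316832 bits
compressed_size = n_symbols * avg_code_len = 9901 * 13.73 = 135940.73 bits
ratio = original_size / compressed_size = 316832 / 135940.73 = 2.3307

Compression ratio = 2.3307


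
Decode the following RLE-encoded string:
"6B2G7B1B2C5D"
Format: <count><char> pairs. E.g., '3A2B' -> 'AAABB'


Expanding each <count><char> pair:
  6B -> 'BBBBBB'
  2G -> 'GG'
  7B -> 'BBBBBBB'
  1B -> 'B'
  2C -> 'CC'
  5D -> 'DDDDD'

Decoded = BBBBBBGGBBBBBBBBCCDDDDD


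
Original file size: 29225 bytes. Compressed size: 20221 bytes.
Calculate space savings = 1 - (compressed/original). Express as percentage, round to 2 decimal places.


ratio = compressed/original = 20221/29225 = 0.691908
savings = 1 - ratio = 1 - 0.691908 = 0.308092
as a percentage: 0.308092 * 100 = 30.81%

Space savings = 1 - 20221/29225 = 30.81%


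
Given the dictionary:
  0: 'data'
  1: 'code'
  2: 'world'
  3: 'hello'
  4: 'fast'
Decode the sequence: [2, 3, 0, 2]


Look up each index in the dictionary:
  2 -> 'world'
  3 -> 'hello'
  0 -> 'data'
  2 -> 'world'

Decoded: "world hello data world"


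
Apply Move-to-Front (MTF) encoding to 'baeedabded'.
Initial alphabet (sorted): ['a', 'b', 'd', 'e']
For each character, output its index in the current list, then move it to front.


MTF encoding:
'b': index 1 in ['a', 'b', 'd', 'e'] -> ['b', 'a', 'd', 'e']
'a': index 1 in ['b', 'a', 'd', 'e'] -> ['a', 'b', 'd', 'e']
'e': index 3 in ['a', 'b', 'd', 'e'] -> ['e', 'a', 'b', 'd']
'e': index 0 in ['e', 'a', 'b', 'd'] -> ['e', 'a', 'b', 'd']
'd': index 3 in ['e', 'a', 'b', 'd'] -> ['d', 'e', 'a', 'b']
'a': index 2 in ['d', 'e', 'a', 'b'] -> ['a', 'd', 'e', 'b']
'b': index 3 in ['a', 'd', 'e', 'b'] -> ['b', 'a', 'd', 'e']
'd': index 2 in ['b', 'a', 'd', 'e'] -> ['d', 'b', 'a', 'e']
'e': index 3 in ['d', 'b', 'a', 'e'] -> ['e', 'd', 'b', 'a']
'd': index 1 in ['e', 'd', 'b', 'a'] -> ['d', 'e', 'b', 'a']


Output: [1, 1, 3, 0, 3, 2, 3, 2, 3, 1]


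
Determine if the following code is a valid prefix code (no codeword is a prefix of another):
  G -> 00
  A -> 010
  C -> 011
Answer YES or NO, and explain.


Checking each pair (does one codeword prefix another?):
  G='00' vs A='010': no prefix
  G='00' vs C='011': no prefix
  A='010' vs G='00': no prefix
  A='010' vs C='011': no prefix
  C='011' vs G='00': no prefix
  C='011' vs A='010': no prefix
No violation found over all pairs.

YES -- this is a valid prefix code. No codeword is a prefix of any other codeword.


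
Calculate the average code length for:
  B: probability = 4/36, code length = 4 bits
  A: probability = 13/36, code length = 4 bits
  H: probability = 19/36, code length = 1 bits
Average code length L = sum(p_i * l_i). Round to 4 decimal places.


Weighted contributions p_i * l_i:
  B: (4/36) * 4 = 16/36
  A: (13/36) * 4 = 52/36
  H: (19/36) * 1 = 19/36
Sum = (16 + 52 + 19)/36 = 87/36

L = 87/36 = 2.4167 bits/symbol


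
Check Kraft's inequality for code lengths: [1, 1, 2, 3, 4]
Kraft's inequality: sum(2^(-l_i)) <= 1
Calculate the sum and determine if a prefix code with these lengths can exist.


Sum = 2^(-1) + 2^(-1) + 2^(-2) + 2^(-3) + 2^(-4)
    = 0.5 + 0.5 + 0.25 + 0.125 + 0.0625
    = 23/16 = 1.4375
Since 1.4375 > 1, Kraft's inequality is NOT satisfied.
A prefix code with these lengths CANNOT exist.

Kraft sum = 1.4375. Not satisfied.


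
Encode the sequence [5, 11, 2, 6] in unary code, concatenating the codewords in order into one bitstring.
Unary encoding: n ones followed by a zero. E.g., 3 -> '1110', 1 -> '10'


Encode each number as n ones followed by a terminating 0:
  5 -> 111110 (6 bits)
  11 -> 111111111110 (12 bits)
  2 -> 110 (3 bits)
  6 -> 1111110 (7 bits)
Total length = 6 + 12 + 3 + 7 = 28 bits.

Unary([5, 11, 2, 6]) = 1111101111111111101101111110 (28 bits)


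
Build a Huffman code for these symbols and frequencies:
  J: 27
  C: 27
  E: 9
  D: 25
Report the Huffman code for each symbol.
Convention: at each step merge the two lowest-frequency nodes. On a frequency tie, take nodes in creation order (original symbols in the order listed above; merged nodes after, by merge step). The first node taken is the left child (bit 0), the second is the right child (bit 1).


Huffman tree construction:
Step 1: Merge E(9) + D(25) = 34
Step 2: Merge J(27) + C(27) = 54
Step 3: Merge (E+D)(34) + (J+C)(54) = 88
Read each symbol's code off the tree from the root (left child = 0, right child = 1).

Codes:
  J: 10 (length 2)
  C: 11 (length 2)
  E: 00 (length 2)
  D: 01 (length 2)
Average code length: 176/88 = 2.0000 bits/symbol


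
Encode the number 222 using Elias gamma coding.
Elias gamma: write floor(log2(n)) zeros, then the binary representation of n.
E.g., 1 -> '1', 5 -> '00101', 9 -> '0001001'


num_bits = floor(log2(222)) + 1 = 8
leading_zeros = num_bits - 1 = 7
binary(222) = 11011110

Elias gamma(222) = '0000000' + '11011110' = 000000011011110 (15 bits)


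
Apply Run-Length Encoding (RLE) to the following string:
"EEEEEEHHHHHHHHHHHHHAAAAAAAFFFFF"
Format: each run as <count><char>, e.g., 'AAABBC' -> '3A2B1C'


Scanning runs left to right:
  i=0: run of 'E' x 6 -> '6E'
  i=6: run of 'H' x 13 -> '13H'
  i=19: run of 'A' x 7 -> '7A'
  i=26: run of 'F' x 5 -> '5F'

RLE = 6E13H7A5F


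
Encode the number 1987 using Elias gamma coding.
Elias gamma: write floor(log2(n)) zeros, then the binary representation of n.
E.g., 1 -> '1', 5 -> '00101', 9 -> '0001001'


num_bits = floor(log2(1987)) + 1 = 11
leading_zeros = num_bits - 1 = 10
binary(1987) = 11111000011

Elias gamma(1987) = '0000000000' + '11111000011' = 000000000011111000011 (21 bits)


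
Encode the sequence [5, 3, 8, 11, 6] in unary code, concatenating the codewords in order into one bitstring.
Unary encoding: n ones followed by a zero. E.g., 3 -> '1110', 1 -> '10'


Encode each number as n ones followed by a terminating 0:
  5 -> 111110 (6 bits)
  3 -> 1110 (4 bits)
  8 -> 111111110 (9 bits)
  11 -> 111111111110 (12 bits)
  6 -> 1111110 (7 bits)
Total length = 6 + 4 + 9 + 12 + 7 = 38 bits.

Unary([5, 3, 8, 11, 6]) = 11111011101111111101111111111101111110 (38 bits)


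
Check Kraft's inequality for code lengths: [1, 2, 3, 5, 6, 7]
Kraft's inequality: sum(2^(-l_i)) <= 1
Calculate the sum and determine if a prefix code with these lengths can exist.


Sum = 2^(-1) + 2^(-2) + 2^(-3) + 2^(-5) + 2^(-6) + 2^(-7)
    = 0.5 + 0.25 + 0.125 + 0.03125 + 0.015625 + 0.0078125
    = 119/128 = 0.9296875
Since 0.9296875 <= 1, Kraft's inequality IS satisfied.
A prefix code with these lengths CAN exist.

Kraft sum = 0.9296875. Satisfied.


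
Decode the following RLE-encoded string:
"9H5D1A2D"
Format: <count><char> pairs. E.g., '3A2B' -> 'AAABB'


Expanding each <count><char> pair:
  9H -> 'HHHHHHHHH'
  5D -> 'DDDDD'
  1A -> 'A'
  2D -> 'DD'

Decoded = HHHHHHHHHDDDDDADD


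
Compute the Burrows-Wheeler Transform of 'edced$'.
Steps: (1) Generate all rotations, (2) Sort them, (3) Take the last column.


Rotations (sorted):
  0: $edced -> last char: d
  1: ced$ed -> last char: d
  2: d$edce -> last char: e
  3: dced$e -> last char: e
  4: ed$edc -> last char: c
  5: edced$ -> last char: $


BWT = ddeec$


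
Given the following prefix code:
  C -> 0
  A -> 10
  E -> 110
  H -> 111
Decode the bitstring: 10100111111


Decoding step by step:
Bits 10 -> A
Bits 10 -> A
Bits 0 -> C
Bits 111 -> H
Bits 111 -> H


Decoded message: AACHH


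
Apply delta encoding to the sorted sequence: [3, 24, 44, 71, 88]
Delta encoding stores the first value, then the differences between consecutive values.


First value: 3
Deltas:
  24 - 3 = 21
  44 - 24 = 20
  71 - 44 = 27
  88 - 71 = 17


Delta encoded: [3, 21, 20, 27, 17]


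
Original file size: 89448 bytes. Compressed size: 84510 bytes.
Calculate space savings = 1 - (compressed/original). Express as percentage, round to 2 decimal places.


ratio = compressed/original = 84510/89448 = 0.944795
savings = 1 - ratio = 1 - 0.944795 = 0.055205
as a percentage: 0.055205 * 100 = 5.52%

Space savings = 1 - 84510/89448 = 5.52%


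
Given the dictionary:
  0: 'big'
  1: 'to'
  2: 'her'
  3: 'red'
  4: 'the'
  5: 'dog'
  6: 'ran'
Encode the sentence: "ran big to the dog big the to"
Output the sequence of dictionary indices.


Look up each word in the dictionary:
  'ran' -> 6
  'big' -> 0
  'to' -> 1
  'the' -> 4
  'dog' -> 5
  'big' -> 0
  'the' -> 4
  'to' -> 1

Encoded: [6, 0, 1, 4, 5, 0, 4, 1]


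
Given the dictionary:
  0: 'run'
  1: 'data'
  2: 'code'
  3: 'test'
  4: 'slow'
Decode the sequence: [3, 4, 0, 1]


Look up each index in the dictionary:
  3 -> 'test'
  4 -> 'slow'
  0 -> 'run'
  1 -> 'data'

Decoded: "test slow run data"
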